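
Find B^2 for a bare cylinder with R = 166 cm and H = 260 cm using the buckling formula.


B^2 = (2.405/R)^2 + (pi/H)^2
B^2 = (2.405/166)^2 + (pi/260)^2
B^2 = 3.5590e-04 /cm^2

3.5590e-04


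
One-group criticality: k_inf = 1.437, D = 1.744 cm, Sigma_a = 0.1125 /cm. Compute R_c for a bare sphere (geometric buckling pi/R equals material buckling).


L^2 = D / Sigma_a = 1.744 / 0.1125 = 15.50222 cm^2
B_m^2 = (k_inf - 1) / L^2 = (1.437 - 1) / 15.50222 = 0.02818951 /cm^2
For a bare sphere: B_g = pi/R, so R_c = pi / sqrt(B_m^2)
R_c = pi / sqrt(0.02818951) = 18.711 cm

18.711


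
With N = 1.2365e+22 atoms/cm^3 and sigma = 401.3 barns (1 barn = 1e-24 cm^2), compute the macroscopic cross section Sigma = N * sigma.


Sigma = N * sigma_barns * 1e-24
Sigma = 1.2365e+22 * 401.3 * 1e-24
Sigma = 4.9621 /cm

4.9621


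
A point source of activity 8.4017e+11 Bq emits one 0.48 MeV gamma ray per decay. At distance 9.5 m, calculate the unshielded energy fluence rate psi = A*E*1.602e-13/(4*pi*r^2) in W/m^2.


psi = A * E * 1.602e-13 / (4*pi*r^2)
psi = 8.4017e+11 * 0.48 * 1.602e-13 / (4*pi*9.5^2)
psi = 5.6966e-05 W/m^2

5.6966e-05


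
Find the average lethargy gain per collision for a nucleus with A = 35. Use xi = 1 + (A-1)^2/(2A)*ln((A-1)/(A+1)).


xi = 1 + (A-1)^2/(2A) * ln((A-1)/(A+1))
xi = 1 + (35-1)^2/(2*35) * ln((35-1)/(35 +1))
xi = 0.056070

0.056070


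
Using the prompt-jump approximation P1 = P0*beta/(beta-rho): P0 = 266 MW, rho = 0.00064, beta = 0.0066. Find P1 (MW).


P1/P0 = beta / (beta - rho)
P1/P0 = 0.0066 / (0.0066 - 0.00064) = 1.107383
P1 = 266 * 1.107383 = 294.56 MW

294.56


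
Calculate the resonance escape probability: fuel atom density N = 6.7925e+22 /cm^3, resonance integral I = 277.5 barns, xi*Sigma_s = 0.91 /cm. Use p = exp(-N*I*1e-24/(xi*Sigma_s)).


p = exp(-N * I * 1e-24 / (xi*Sigma_s))
p = exp(-6.7925e+22 * 277.5 * 1e-24 / 0.91)
p = 1.0099e-09

1.0099e-09


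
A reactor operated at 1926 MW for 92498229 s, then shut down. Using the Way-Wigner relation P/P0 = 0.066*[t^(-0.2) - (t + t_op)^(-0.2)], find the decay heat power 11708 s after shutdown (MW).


P/P0 = 0.066 * [t^(-0.2) - (t + t_op)^(-0.2)]
P/P0 = 0.066 * [11708^(-0.2) - (11708 + 92498229)^(-0.2)]
P/P0 = 0.066 * [0.1535690 - 0.02551305] = 0.008451693
P = 1926 * 0.008451693 = 16.278 MW

16.278


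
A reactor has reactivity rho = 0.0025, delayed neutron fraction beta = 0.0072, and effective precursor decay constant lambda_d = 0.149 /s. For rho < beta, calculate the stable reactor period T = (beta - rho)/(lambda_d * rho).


T = (beta - rho) / (lambda_d * rho)
T = (0.0072 - 0.0025) / (0.149 * 0.0025)
T = 12.617 s

12.617


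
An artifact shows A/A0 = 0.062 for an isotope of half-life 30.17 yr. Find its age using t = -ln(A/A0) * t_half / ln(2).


lambda = ln(2) / t_half = ln(2) / 30.17 = 0.02297472 /yr
t = -ln(A/A0) / lambda
t = -ln(0.062) / 0.02297472
t = 121.03 yr

121.03


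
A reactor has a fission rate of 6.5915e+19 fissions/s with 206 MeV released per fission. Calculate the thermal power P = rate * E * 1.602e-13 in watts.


P = fission_rate * E_MeV * 1.602e-13
P = 6.5915e+19 * 206 * 1.602e-13
P = 2.1753e+09 W

2.1753e+09


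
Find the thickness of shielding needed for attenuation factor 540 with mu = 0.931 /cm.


x = ln(factor) / mu
x = ln(540) / 0.931
x = 6.7579 cm

6.7579


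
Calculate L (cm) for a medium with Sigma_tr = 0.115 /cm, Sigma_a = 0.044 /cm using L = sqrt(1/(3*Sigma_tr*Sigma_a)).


D = 1 / (3 * Sigma_tr) = 1 / (3 * 0.115) = 2.898551 cm
L = sqrt(D / Sigma_a)
L = sqrt(2.898551 / 0.044)
L = 8.1164 cm

8.1164


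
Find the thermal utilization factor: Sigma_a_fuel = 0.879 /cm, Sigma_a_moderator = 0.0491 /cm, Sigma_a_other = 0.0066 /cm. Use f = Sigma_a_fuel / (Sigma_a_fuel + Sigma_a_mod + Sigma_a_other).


f = Sigma_a_fuel / (Sigma_a_fuel + Sigma_a_mod + Sigma_a_other)
f = 0.879 / (0.879 + 0.0491 + 0.0066)
f = 0.94041

0.94041


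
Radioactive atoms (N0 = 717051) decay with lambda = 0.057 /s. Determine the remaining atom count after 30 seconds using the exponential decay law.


N = N0 * exp(-lambda * t)
N = 717051 * exp(-0.057 * 30)
N = 129690

129690


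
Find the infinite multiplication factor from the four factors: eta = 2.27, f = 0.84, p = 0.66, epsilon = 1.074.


k_inf = eta * f * p * epsilon
k_inf = 2.27 * 0.84 * 0.66 * 1.074
k_inf = 1.3516

1.3516


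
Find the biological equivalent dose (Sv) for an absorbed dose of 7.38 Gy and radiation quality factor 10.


H = D * Q
H = 7.38 * 10
H = 73.800 Sv

73.800


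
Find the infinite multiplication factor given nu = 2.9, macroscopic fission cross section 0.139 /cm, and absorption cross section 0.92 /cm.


k_inf = nu * Sigma_f / Sigma_a
k_inf = 2.9 * 0.139 / 0.92
k_inf = 0.43815

0.43815


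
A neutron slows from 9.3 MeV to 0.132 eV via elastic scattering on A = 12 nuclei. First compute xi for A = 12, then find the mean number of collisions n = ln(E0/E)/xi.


xi = 1 + (A-1)^2/(2A)*ln((A-1)/(A+1)) = 0.1577690 (for A = 12)
n = ln(E0/E) / xi
n = ln(9.3e6 / 0.132) / 0.1577690
n = ln(7.045455e+07) / 0.1577690 = 114.54

114.54


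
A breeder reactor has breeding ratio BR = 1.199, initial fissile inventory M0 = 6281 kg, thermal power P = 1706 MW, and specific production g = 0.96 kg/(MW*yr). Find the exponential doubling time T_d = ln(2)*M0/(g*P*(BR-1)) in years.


Breeding gain G = BR - 1 = 1.199 - 1 = 0.199
Fissile production rate = g * P * G = 0.96 * 1706 * 0.199 = 325.91424 kg/yr
T_d = ln(2) * M0 / (g * P * G)
T_d = ln(2) * 6281 / 325.91424 = 13.358 yr

13.358


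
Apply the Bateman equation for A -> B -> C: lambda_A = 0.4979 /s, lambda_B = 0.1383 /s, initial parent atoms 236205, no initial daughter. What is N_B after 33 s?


N_B(t) = lambda_A * N_A0 / (lambda_B - lambda_A) * [exp(-lambda_A*t) - exp(-lambda_B*t)]
exp(-0.4979*33) = 7.315393e-08; exp(-0.1383*33) = 0.01042134
N_B = 0.4979 * 236205 / (0.1383 - 0.4979) * (7.315393e-08 - 0.01042134)
N_B = 3408.3

3408.3


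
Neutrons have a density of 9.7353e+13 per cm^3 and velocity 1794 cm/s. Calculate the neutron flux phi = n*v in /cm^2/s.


phi = n * v
phi = 9.7353e+13 * 1794
phi = 1.7465e+17 /cm^2/s

1.7465e+17


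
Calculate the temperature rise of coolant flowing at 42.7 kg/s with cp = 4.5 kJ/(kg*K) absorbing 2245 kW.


dT = Q / (m_dot * cp)
dT = 2245 / (42.7 * 4.5)
dT = 11.684 C

11.684


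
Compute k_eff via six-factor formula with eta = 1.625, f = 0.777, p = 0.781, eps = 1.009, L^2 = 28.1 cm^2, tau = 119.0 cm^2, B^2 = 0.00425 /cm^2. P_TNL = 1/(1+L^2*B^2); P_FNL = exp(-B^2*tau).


k_inf = eta*f*p*eps = 1.625*0.777*0.781*1.009 = 0.9949851
P_TNL = 1/(1 + L^2*B^2) = 1/(1 + 28.1*0.00425) = 0.8933158
P_FNL = exp(-B^2*tau) = exp(-0.00425*119.0) = 0.6030531
k_eff = k_inf * P_TNL * P_FNL = 0.9949851 * 0.8933158 * 0.6030531
k_eff = 0.53602

0.53602


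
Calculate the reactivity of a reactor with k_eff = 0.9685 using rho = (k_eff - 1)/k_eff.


rho = (k_eff - 1) / k_eff
rho = (0.9685 - 1) / 0.9685
rho = -0.032525

-0.032525


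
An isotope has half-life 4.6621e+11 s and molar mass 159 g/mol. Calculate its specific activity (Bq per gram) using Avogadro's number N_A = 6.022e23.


lambda = ln(2) / t_half = ln(2) / 4.6621e+11 = 1.486770e-12 /s
SA = lambda * N_A / M
SA = 1.486770e-12 * 6.022e23 / 159
SA = 5.6310e+09 Bq/g

5.6310e+09


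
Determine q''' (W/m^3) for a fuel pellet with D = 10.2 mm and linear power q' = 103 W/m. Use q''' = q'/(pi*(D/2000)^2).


r = D / 2 / 1000 = 10.2 / 2 / 1000 = 0.0051 m
q''' = q' / (pi * r^2)
q''' = 103 / (pi * 0.0051^2)
q''' = 1.2605e+06 W/m^3

1.2605e+06


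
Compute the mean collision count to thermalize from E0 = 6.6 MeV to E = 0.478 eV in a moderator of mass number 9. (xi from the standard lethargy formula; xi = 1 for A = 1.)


xi = 1 + (A-1)^2/(2A)*ln((A-1)/(A+1)) = 0.2066007 (for A = 9)
n = ln(E0/E) / xi
n = ln(6.6e6 / 0.478) / 0.2066007
n = ln(1.380753e+07) / 0.2066007 = 79.577

79.577


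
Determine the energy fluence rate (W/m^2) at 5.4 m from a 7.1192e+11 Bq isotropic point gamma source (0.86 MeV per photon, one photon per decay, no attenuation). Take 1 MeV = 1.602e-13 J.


psi = A * E * 1.602e-13 / (4*pi*r^2)
psi = 7.1192e+11 * 0.86 * 1.602e-13 / (4*pi*5.4^2)
psi = 2.6767e-04 W/m^2

2.6767e-04


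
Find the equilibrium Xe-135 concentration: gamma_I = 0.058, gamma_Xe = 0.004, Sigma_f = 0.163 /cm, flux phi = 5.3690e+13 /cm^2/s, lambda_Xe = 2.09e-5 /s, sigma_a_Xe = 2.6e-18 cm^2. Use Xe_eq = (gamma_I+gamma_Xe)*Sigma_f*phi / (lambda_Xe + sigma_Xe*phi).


Xe_eq = (gamma_I + gamma_Xe) * Sigma_f * phi / (lambda_Xe + sigma_Xe * phi)
Numerator = (0.058 + 0.004) * 0.163 * 5.3690e+13 = 5.425911e+11
Denominator = 2.09e-5 + 2.6e-18 * 5.3690e+13 = 1.604940e-04
Xe_eq = 5.425911e+11 / 1.604940e-04 = 3.3808e+15 /cm^3

3.3808e+15


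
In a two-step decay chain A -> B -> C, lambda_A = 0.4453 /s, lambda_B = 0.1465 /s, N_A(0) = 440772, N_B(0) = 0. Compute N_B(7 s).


N_B(t) = lambda_A * N_A0 / (lambda_B - lambda_A) * [exp(-lambda_A*t) - exp(-lambda_B*t)]
exp(-0.4453*7) = 0.04428541; exp(-0.1465*7) = 0.3586171
N_B = 0.4453 * 440772 / (0.1465 - 0.4453) * (0.04428541 - 0.3586171)
N_B = 206478

206478


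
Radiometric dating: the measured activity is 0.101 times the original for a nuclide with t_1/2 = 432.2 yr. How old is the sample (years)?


lambda = ln(2) / t_half = ln(2) / 432.2 = 0.001603765 /yr
t = -ln(A/A0) / lambda
t = -ln(0.101) / 0.001603765
t = 1429.5 yr

1429.5


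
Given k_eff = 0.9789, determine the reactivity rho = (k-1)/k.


rho = (k_eff - 1) / k_eff
rho = (0.9789 - 1) / 0.9789
rho = -0.021555

-0.021555


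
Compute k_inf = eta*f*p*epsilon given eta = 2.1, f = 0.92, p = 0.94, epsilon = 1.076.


k_inf = eta * f * p * epsilon
k_inf = 2.1 * 0.92 * 0.94 * 1.076
k_inf = 1.9541

1.9541


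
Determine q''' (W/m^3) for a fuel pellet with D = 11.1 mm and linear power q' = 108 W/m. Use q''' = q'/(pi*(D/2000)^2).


r = D / 2 / 1000 = 11.1 / 2 / 1000 = 0.00555 m
q''' = q' / (pi * r^2)
q''' = 108 / (pi * 0.00555^2)
q''' = 1.1161e+06 W/m^3

1.1161e+06


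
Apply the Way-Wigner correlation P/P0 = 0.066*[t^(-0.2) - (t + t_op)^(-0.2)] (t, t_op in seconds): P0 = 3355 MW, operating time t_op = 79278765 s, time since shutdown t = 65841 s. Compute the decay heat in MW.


P/P0 = 0.066 * [t^(-0.2) - (t + t_op)^(-0.2)]
P/P0 = 0.066 * [65841^(-0.2) - (65841 + 79278765)^(-0.2)]
P/P0 = 0.066 * [0.1087178 - 0.02630853] = 0.005439012
P = 3355 * 0.005439012 = 18.248 MW

18.248


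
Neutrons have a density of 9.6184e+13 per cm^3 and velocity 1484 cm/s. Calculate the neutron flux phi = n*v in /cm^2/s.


phi = n * v
phi = 9.6184e+13 * 1484
phi = 1.4274e+17 /cm^2/s

1.4274e+17


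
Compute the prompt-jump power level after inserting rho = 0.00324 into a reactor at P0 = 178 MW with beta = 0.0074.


P1/P0 = beta / (beta - rho)
P1/P0 = 0.0074 / (0.0074 - 0.00324) = 1.778846
P1 = 178 * 1.778846 = 316.63 MW

316.63


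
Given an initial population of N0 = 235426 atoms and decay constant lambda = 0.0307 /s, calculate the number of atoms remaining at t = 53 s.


N = N0 * exp(-lambda * t)
N = 235426 * exp(-0.0307 * 53)
N = 46261

46261


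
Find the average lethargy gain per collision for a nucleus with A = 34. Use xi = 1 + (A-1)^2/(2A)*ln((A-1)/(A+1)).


xi = 1 + (A-1)^2/(2A) * ln((A-1)/(A+1))
xi = 1 + (34-1)^2/(2*34) * ln((34-1)/(34 +1))
xi = 0.057687

0.057687


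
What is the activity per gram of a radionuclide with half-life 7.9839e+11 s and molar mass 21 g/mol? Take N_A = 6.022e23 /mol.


lambda = ln(2) / t_half = ln(2) / 7.9839e+11 = 8.681812e-13 /s
SA = lambda * N_A / M
SA = 8.681812e-13 * 6.022e23 / 21
SA = 2.4896e+10 Bq/g

2.4896e+10


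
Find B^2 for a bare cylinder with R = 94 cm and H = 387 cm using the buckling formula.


B^2 = (2.405/R)^2 + (pi/H)^2
B^2 = (2.405/94)^2 + (pi/387)^2
B^2 = 7.2050e-04 /cm^2

7.2050e-04


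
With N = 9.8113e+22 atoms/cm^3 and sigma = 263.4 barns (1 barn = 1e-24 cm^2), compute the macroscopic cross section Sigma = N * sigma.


Sigma = N * sigma_barns * 1e-24
Sigma = 9.8113e+22 * 263.4 * 1e-24
Sigma = 25.843 /cm

25.843


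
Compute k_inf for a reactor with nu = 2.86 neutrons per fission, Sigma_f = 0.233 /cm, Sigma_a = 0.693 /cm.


k_inf = nu * Sigma_f / Sigma_a
k_inf = 2.86 * 0.233 / 0.693
k_inf = 0.96159

0.96159


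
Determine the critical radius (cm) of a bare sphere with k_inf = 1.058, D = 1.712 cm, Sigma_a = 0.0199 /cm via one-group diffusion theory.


L^2 = D / Sigma_a = 1.712 / 0.0199 = 86.03015 cm^2
B_m^2 = (k_inf - 1) / L^2 = (1.058 - 1) / 86.03015 = 6.741822e-04 /cm^2
For a bare sphere: B_g = pi/R, so R_c = pi / sqrt(B_m^2)
R_c = pi / sqrt(6.741822e-04) = 120.99 cm

120.99


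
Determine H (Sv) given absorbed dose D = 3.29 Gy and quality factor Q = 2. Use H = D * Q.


H = D * Q
H = 3.29 * 2
H = 6.5800 Sv

6.5800


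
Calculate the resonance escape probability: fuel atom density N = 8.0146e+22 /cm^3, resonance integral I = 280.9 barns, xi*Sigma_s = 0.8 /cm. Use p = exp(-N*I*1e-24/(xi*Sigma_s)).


p = exp(-N * I * 1e-24 / (xi*Sigma_s))
p = exp(-8.0146e+22 * 280.9 * 1e-24 / 0.8)
p = 6.0035e-13

6.0035e-13


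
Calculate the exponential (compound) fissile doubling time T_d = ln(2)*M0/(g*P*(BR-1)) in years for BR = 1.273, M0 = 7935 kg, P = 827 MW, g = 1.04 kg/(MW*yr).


Breeding gain G = BR - 1 = 1.273 - 1 = 0.273
Fissile production rate = g * P * G = 1.04 * 827 * 0.273 = 234.80184 kg/yr
T_d = ln(2) * M0 / (g * P * G)
T_d = ln(2) * 7935 / 234.80184 = 23.425 yr

23.425


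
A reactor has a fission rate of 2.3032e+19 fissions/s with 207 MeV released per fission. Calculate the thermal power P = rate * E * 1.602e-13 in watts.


P = fission_rate * E_MeV * 1.602e-13
P = 2.3032e+19 * 207 * 1.602e-13
P = 7.6377e+08 W

7.6377e+08


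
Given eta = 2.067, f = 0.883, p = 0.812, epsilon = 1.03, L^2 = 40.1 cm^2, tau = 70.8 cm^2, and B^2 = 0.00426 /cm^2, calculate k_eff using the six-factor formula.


k_inf = eta*f*p*eps = 2.067*0.883*0.812*1.03 = 1.526492
P_TNL = 1/(1 + L^2*B^2) = 1/(1 + 40.1*0.00426) = 0.8540979
P_FNL = exp(-B^2*tau) = exp(-0.00426*70.8) = 0.7396279
k_eff = k_inf * P_TNL * P_FNL = 1.526492 * 0.8540979 * 0.7396279
k_eff = 0.96431

0.96431


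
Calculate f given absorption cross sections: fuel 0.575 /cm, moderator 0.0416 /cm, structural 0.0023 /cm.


f = Sigma_a_fuel / (Sigma_a_fuel + Sigma_a_mod + Sigma_a_other)
f = 0.575 / (0.575 + 0.0416 + 0.0023)
f = 0.92907

0.92907


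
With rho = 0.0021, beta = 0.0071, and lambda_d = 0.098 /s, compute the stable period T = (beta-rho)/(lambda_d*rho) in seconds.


T = (beta - rho) / (lambda_d * rho)
T = (0.0071 - 0.0021) / (0.098 * 0.0021)
T = 24.295 s

24.295


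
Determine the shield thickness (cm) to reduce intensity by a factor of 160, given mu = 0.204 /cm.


x = ln(factor) / mu
x = ln(160) / 0.204
x = 24.878 cm

24.878


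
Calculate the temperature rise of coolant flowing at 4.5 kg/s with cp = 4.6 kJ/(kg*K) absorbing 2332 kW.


dT = Q / (m_dot * cp)
dT = 2332 / (4.5 * 4.6)
dT = 112.66 C

112.66


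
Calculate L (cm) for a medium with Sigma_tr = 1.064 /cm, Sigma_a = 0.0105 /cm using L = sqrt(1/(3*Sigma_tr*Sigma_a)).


D = 1 / (3 * Sigma_tr) = 1 / (3 * 1.064) = 0.3132832 cm
L = sqrt(D / Sigma_a)
L = sqrt(0.3132832 / 0.0105)
L = 5.4623 cm

5.4623


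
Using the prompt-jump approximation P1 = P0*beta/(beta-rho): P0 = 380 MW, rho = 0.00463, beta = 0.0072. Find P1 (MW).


P1/P0 = beta / (beta - rho)
P1/P0 = 0.0072 / (0.0072 - 0.00463) = 2.801556
P1 = 380 * 2.801556 = 1064.6 MW

1064.6


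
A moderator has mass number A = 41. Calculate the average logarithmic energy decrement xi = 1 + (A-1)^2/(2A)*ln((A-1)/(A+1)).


xi = 1 + (A-1)^2/(2A) * ln((A-1)/(A+1))
xi = 1 + (41-1)^2/(2*41) * ln((41-1)/(41 +1))
xi = 0.047997

0.047997


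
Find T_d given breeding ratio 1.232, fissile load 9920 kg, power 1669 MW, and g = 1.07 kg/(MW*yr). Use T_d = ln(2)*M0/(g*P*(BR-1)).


Breeding gain G = BR - 1 = 1.232 - 1 = 0.232
Fissile production rate = g * P * G = 1.07 * 1669 * 0.232 = 414.31256 kg/yr
T_d = ln(2) * M0 / (g * P * G)
T_d = ln(2) * 9920 / 414.31256 = 16.596 yr

16.596


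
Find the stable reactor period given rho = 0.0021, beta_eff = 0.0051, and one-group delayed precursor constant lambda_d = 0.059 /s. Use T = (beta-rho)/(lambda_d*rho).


T = (beta - rho) / (lambda_d * rho)
T = (0.0051 - 0.0021) / (0.059 * 0.0021)
T = 24.213 s

24.213


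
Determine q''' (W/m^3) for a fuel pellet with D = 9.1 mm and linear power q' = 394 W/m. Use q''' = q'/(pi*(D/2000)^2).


r = D / 2 / 1000 = 9.1 / 2 / 1000 = 0.00455 m
q''' = q' / (pi * r^2)
q''' = 394 / (pi * 0.00455^2)
q''' = 6.0579e+06 W/m^3

6.0579e+06


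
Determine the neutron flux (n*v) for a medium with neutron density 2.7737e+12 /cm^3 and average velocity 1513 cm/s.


phi = n * v
phi = 2.7737e+12 * 1513
phi = 4.1966e+15 /cm^2/s

4.1966e+15


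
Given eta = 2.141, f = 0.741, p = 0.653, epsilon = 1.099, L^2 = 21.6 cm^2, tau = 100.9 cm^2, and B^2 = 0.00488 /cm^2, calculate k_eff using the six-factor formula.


k_inf = eta*f*p*eps = 2.141*0.741*0.653*1.099 = 1.138533
P_TNL = 1/(1 + L^2*B^2) = 1/(1 + 21.6*0.00488) = 0.9046434
P_FNL = exp(-B^2*tau) = exp(-0.00488*100.9) = 0.6111627
k_eff = k_inf * P_TNL * P_FNL = 1.138533 * 0.9046434 * 0.6111627
k_eff = 0.62948

0.62948


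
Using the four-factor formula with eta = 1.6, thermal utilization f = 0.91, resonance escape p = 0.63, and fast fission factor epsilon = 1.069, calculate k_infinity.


k_inf = eta * f * p * epsilon
k_inf = 1.6 * 0.91 * 0.63 * 1.069
k_inf = 0.98057

0.98057


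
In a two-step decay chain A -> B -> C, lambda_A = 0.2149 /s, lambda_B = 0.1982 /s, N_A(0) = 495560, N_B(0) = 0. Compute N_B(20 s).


N_B(t) = lambda_A * N_A0 / (lambda_B - lambda_A) * [exp(-lambda_A*t) - exp(-lambda_B*t)]
exp(-0.2149*20) = 0.01359572; exp(-0.1982*20) = 0.01898701
N_B = 0.2149 * 495560 / (0.1982 - 0.2149) * (0.01359572 - 0.01898701)
N_B = 34380

34380


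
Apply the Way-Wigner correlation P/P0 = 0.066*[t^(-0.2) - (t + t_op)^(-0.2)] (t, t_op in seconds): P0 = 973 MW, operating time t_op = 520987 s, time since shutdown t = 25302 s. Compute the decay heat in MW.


P/P0 = 0.066 * [t^(-0.2) - (t + t_op)^(-0.2)]
P/P0 = 0.066 * [25302^(-0.2) - (25302 + 520987)^(-0.2)]
P/P0 = 0.066 * [0.1316343 - 0.07120582] = 0.003988280
P = 973 * 0.003988280 = 3.8806 MW

3.8806


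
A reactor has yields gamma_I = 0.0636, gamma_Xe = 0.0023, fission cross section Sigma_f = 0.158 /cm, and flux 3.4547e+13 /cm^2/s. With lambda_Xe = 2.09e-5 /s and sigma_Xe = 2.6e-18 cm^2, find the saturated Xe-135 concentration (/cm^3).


Xe_eq = (gamma_I + gamma_Xe) * Sigma_f * phi / (lambda_Xe + sigma_Xe * phi)
Numerator = (0.0636 + 0.0023) * 0.158 * 3.4547e+13 = 3.597103e+11
Denominator = 2.09e-5 + 2.6e-18 * 3.4547e+13 = 1.107222e-04
Xe_eq = 3.597103e+11 / 1.107222e-04 = 3.2488e+15 /cm^3

3.2488e+15


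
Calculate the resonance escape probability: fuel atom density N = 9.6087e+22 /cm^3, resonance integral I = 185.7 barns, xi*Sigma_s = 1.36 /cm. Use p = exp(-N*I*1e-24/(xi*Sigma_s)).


p = exp(-N * I * 1e-24 / (xi*Sigma_s))
p = exp(-9.6087e+22 * 185.7 * 1e-24 / 1.36)
p = 2.0045e-06

2.0045e-06


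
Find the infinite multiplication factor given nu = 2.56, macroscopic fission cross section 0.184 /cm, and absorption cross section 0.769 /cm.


k_inf = nu * Sigma_f / Sigma_a
k_inf = 2.56 * 0.184 / 0.769
k_inf = 0.61254

0.61254


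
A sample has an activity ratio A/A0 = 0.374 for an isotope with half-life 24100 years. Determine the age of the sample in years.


lambda = ln(2) / t_half = ln(2) / 24100 = 2.876129e-05 /yr
t = -ln(A/A0) / lambda
t = -ln(0.374) / 2.876129e-05
t = 34195 yr

34195


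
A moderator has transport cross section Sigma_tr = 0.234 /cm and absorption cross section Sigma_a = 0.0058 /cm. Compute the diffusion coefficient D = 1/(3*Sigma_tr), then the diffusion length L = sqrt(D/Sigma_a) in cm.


D = 1 / (3 * Sigma_tr) = 1 / (3 * 0.234) = 1.424501 cm
L = sqrt(D / Sigma_a)
L = sqrt(1.424501 / 0.0058)
L = 15.672 cm

15.672


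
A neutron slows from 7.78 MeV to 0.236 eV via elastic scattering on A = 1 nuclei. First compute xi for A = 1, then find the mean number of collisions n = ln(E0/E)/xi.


xi = 1 + (A-1)^2/(2A)*ln((A-1)/(A+1)) = 1 (for A = 1)
n = ln(E0/E) / xi
n = ln(7.78e6 / 0.236) / 1
n = ln(3.296610e+07) / 1 = 17.311

17.311


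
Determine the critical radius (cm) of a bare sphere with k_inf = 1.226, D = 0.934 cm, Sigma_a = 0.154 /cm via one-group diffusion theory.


L^2 = D / Sigma_a = 0.934 / 0.154 = 6.064935 cm^2
B_m^2 = (k_inf - 1) / L^2 = (1.226 - 1) / 6.064935 = 0.03726338 /cm^2
For a bare sphere: B_g = pi/R, so R_c = pi / sqrt(B_m^2)
R_c = pi / sqrt(0.03726338) = 16.275 cm

16.275


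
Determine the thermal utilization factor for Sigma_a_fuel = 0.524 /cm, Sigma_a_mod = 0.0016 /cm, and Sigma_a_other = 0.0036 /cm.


f = Sigma_a_fuel / (Sigma_a_fuel + Sigma_a_mod + Sigma_a_other)
f = 0.524 / (0.524 + 0.0016 + 0.0036)
f = 0.99017

0.99017


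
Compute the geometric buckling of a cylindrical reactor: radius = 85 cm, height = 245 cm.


B^2 = (2.405/R)^2 + (pi/H)^2
B^2 = (2.405/85)^2 + (pi/245)^2
B^2 = 9.6498e-04 /cm^2

9.6498e-04


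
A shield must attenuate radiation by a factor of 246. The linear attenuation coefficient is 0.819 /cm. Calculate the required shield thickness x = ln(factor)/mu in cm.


x = ln(factor) / mu
x = ln(246) / 0.819
x = 6.7220 cm

6.7220


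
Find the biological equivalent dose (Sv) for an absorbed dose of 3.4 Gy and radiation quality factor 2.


H = D * Q
H = 3.4 * 2
H = 6.8000 Sv

6.8000


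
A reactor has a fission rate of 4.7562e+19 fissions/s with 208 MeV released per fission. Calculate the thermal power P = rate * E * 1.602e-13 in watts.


P = fission_rate * E_MeV * 1.602e-13
P = 4.7562e+19 * 208 * 1.602e-13
P = 1.5848e+09 W

1.5848e+09


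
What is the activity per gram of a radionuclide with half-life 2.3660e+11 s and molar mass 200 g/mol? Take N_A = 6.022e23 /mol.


lambda = ln(2) / t_half = ln(2) / 2.3660e+11 = 2.929616e-12 /s
SA = lambda * N_A / M
SA = 2.929616e-12 * 6.022e23 / 200
SA = 8.8211e+09 Bq/g

8.8211e+09


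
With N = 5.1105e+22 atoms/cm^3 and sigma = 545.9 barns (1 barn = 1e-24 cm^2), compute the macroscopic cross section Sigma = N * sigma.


Sigma = N * sigma_barns * 1e-24
Sigma = 5.1105e+22 * 545.9 * 1e-24
Sigma = 27.898 /cm

27.898


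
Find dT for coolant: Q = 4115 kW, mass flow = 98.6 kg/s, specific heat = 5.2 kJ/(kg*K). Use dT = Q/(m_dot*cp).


dT = Q / (m_dot * cp)
dT = 4115 / (98.6 * 5.2)
dT = 8.0258 C

8.0258


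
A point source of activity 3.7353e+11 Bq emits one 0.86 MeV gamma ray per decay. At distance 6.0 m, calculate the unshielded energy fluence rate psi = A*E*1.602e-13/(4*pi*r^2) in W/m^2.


psi = A * E * 1.602e-13 / (4*pi*r^2)
psi = 3.7353e+11 * 0.86 * 1.602e-13 / (4*pi*6.0^2)
psi = 1.1376e-04 W/m^2

1.1376e-04


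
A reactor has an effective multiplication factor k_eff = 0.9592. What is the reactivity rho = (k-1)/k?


rho = (k_eff - 1) / k_eff
rho = (0.9592 - 1) / 0.9592
rho = -0.042535

-0.042535


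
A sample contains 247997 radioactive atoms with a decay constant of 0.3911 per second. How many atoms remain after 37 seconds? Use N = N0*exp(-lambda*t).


N = N0 * exp(-lambda * t)
N = 247997 * exp(-0.3911 * 37)
N = 0.12880

0.12880


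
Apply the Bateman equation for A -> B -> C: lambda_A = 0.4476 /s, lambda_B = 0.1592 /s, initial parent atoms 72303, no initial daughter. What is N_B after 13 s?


N_B(t) = lambda_A * N_A0 / (lambda_B - lambda_A) * [exp(-lambda_A*t) - exp(-lambda_B*t)]
exp(-0.4476*13) = 0.002971168; exp(-0.1592*13) = 0.1262363
N_B = 0.4476 * 72303 / (0.1592 - 0.4476) * (0.002971168 - 0.1262363)
N_B = 13832

13832


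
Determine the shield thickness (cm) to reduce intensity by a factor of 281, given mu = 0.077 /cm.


x = ln(factor) / mu
x = ln(281) / 0.077
x = 73.225 cm

73.225


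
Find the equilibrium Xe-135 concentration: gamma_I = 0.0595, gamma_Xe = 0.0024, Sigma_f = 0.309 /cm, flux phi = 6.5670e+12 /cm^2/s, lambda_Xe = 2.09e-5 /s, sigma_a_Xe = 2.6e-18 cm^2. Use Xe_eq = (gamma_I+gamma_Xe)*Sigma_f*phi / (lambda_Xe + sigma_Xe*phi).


Xe_eq = (gamma_I + gamma_Xe) * Sigma_f * phi / (lambda_Xe + sigma_Xe * phi)
Numerator = (0.0595 + 0.0024) * 0.309 * 6.5670e+12 = 1.256077e+11
Denominator = 2.09e-5 + 2.6e-18 * 6.5670e+12 = 3.797420e-05
Xe_eq = 1.256077e+11 / 3.797420e-05 = 3.3077e+15 /cm^3

3.3077e+15


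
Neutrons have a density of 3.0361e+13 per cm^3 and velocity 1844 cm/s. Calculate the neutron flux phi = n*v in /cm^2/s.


phi = n * v
phi = 3.0361e+13 * 1844
phi = 5.5986e+16 /cm^2/s

5.5986e+16


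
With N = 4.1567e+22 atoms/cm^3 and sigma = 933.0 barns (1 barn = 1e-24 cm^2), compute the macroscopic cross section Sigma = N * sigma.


Sigma = N * sigma_barns * 1e-24
Sigma = 4.1567e+22 * 933.0 * 1e-24
Sigma = 38.782 /cm

38.782


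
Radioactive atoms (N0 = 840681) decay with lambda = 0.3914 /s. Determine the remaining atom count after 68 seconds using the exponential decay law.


N = N0 * exp(-lambda * t)
N = 840681 * exp(-0.3914 * 68)
N = 2.3216e-06

2.3216e-06


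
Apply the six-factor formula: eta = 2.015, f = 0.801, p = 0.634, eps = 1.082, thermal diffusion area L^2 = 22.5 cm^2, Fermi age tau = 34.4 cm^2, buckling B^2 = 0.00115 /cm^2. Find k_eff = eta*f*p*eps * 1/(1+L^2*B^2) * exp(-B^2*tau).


k_inf = eta*f*p*eps = 2.015*0.801*0.634*1.082 = 1.107195
P_TNL = 1/(1 + L^2*B^2) = 1/(1 + 22.5*0.00115) = 0.9747776
P_FNL = exp(-B^2*tau) = exp(-0.00115*34.4) = 0.9612123
k_eff = k_inf * P_TNL * P_FNL = 1.107195 * 0.9747776 * 0.9612123
k_eff = 1.0374

1.0374


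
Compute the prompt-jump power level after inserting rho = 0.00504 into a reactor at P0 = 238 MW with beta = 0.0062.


P1/P0 = beta / (beta - rho)
P1/P0 = 0.0062 / (0.0062 - 0.00504) = 5.344828
P1 = 238 * 5.344828 = 1272.1 MW

1272.1


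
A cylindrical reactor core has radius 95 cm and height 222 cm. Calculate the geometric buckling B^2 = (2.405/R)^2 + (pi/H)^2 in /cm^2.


B^2 = (2.405/R)^2 + (pi/H)^2
B^2 = (2.405/95)^2 + (pi/222)^2
B^2 = 8.4115e-04 /cm^2

8.4115e-04


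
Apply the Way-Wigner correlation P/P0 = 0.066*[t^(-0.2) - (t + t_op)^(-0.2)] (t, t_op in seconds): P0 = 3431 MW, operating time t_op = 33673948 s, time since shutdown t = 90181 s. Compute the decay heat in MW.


P/P0 = 0.066 * [t^(-0.2) - (t + t_op)^(-0.2)]
P/P0 = 0.066 * [90181^(-0.2) - (90181 + 33673948)^(-0.2)]
P/P0 = 0.066 * [0.1020885 - 0.03121109] = 0.004677909
P = 3431 * 0.004677909 = 16.050 MW

16.050


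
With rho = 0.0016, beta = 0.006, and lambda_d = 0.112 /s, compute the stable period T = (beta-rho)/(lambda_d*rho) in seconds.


T = (beta - rho) / (lambda_d * rho)
T = (0.006 - 0.0016) / (0.112 * 0.0016)
T = 24.554 s

24.554


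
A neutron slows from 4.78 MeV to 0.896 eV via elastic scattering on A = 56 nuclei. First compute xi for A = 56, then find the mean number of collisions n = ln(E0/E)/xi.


xi = 1 + (A-1)^2/(2A)*ln((A-1)/(A+1)) = 0.03529286 (for A = 56)
n = ln(E0/E) / xi
n = ln(4.78e6 / 0.896) / 0.03529286
n = ln(5.334821e+06) / 0.03529286 = 438.89

438.89


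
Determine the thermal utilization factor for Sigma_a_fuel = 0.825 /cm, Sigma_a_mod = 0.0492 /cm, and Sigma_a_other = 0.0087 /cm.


f = Sigma_a_fuel / (Sigma_a_fuel + Sigma_a_mod + Sigma_a_other)
f = 0.825 / (0.825 + 0.0492 + 0.0087)
f = 0.93442

0.93442


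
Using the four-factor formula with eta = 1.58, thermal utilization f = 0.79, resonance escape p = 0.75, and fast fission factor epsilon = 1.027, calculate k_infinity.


k_inf = eta * f * p * epsilon
k_inf = 1.58 * 0.79 * 0.75 * 1.027
k_inf = 0.96143

0.96143


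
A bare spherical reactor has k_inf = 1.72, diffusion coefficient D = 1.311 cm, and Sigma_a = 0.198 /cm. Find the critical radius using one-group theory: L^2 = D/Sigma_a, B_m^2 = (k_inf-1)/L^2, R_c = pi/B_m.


L^2 = D / Sigma_a = 1.311 / 0.198 = 6.621212 cm^2
B_m^2 = (k_inf - 1) / L^2 = (1.72 - 1) / 6.621212 = 0.1087414 /cm^2
For a bare sphere: B_g = pi/R, so R_c = pi / sqrt(B_m^2)
R_c = pi / sqrt(0.1087414) = 9.5269 cm

9.5269


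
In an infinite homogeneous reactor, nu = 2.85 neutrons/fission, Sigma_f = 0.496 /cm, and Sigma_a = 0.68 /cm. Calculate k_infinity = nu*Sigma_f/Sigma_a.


k_inf = nu * Sigma_f / Sigma_a
k_inf = 2.85 * 0.496 / 0.68
k_inf = 2.0788

2.0788


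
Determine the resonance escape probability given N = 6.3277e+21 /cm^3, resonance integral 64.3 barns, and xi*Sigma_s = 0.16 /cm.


p = exp(-N * I * 1e-24 / (xi*Sigma_s))
p = exp(-6.3277e+21 * 64.3 * 1e-24 / 0.16)
p = 0.078635

0.078635


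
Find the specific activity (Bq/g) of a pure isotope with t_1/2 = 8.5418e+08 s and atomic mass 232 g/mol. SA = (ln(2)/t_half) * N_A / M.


lambda = ln(2) / t_half = ln(2) / 8.5418e+08 = 8.114767e-10 /s
SA = lambda * N_A / M
SA = 8.114767e-10 * 6.022e23 / 232
SA = 2.1063e+12 Bq/g

2.1063e+12


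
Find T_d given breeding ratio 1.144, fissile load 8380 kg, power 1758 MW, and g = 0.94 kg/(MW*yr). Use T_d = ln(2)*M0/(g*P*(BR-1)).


Breeding gain G = BR - 1 = 1.144 - 1 = 0.144
Fissile production rate = g * P * G = 0.94 * 1758 * 0.144 = 237.96288 kg/yr
T_d = ln(2) * M0 / (g * P * G)
T_d = ln(2) * 8380 / 237.96288 = 24.410 yr

24.410


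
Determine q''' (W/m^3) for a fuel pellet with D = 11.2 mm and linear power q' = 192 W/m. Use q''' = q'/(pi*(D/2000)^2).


r = D / 2 / 1000 = 11.2 / 2 / 1000 = 0.0056 m
q''' = q' / (pi * r^2)
q''' = 192 / (pi * 0.0056^2)
q''' = 1.9488e+06 W/m^3

1.9488e+06


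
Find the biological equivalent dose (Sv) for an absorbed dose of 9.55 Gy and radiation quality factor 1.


H = D * Q
H = 9.55 * 1
H = 9.5500 Sv

9.5500


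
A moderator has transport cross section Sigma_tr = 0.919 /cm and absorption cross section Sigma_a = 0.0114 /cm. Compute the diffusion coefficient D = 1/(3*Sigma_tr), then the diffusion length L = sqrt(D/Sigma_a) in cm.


D = 1 / (3 * Sigma_tr) = 1 / (3 * 0.919) = 0.3627131 cm
L = sqrt(D / Sigma_a)
L = sqrt(0.3627131 / 0.0114)
L = 5.6407 cm

5.6407


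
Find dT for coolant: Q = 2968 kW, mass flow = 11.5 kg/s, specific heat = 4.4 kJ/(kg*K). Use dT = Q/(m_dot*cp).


dT = Q / (m_dot * cp)
dT = 2968 / (11.5 * 4.4)
dT = 58.656 C

58.656


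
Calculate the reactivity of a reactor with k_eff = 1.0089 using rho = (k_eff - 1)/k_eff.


rho = (k_eff - 1) / k_eff
rho = (1.0089 - 1) / 1.0089
rho = 0.0088215

0.0088215


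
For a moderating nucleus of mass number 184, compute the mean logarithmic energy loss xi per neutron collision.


xi = 1 + (A-1)^2/(2A) * ln((A-1)/(A+1))
xi = 1 + (184-1)^2/(2*184) * ln((184-1)/(184 +1))
xi = 0.010830

0.010830


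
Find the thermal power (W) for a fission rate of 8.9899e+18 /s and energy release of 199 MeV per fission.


P = fission_rate * E_MeV * 1.602e-13
P = 8.9899e+18 * 199 * 1.602e-13
P = 2.8660e+08 W

2.8660e+08


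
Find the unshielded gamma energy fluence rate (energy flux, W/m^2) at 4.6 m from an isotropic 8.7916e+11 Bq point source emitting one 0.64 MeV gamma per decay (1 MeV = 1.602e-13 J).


psi = A * E * 1.602e-13 / (4*pi*r^2)
psi = 8.7916e+11 * 0.64 * 1.602e-13 / (4*pi*4.6^2)
psi = 3.3899e-04 W/m^2

3.3899e-04


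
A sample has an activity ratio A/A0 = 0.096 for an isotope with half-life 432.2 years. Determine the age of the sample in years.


lambda = ln(2) / t_half = ln(2) / 432.2 = 0.001603765 /yr
t = -ln(A/A0) / lambda
t = -ln(0.096) / 0.001603765
t = 1461.2 yr

1461.2


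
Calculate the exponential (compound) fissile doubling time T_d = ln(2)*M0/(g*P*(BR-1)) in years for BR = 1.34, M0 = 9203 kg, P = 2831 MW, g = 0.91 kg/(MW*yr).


Breeding gain G = BR - 1 = 1.34 - 1 = 0.34
Fissile production rate = g * P * G = 0.91 * 2831 * 0.34 = 875.9114 kg/yr
T_d = ln(2) * M0 / (g * P * G)
T_d = ln(2) * 9203 / 875.9114 = 7.2827 yr

7.2827


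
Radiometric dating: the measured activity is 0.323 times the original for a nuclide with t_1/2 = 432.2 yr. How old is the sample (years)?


lambda = ln(2) / t_half = ln(2) / 432.2 = 0.001603765 /yr
t = -ln(A/A0) / lambda
t = -ln(0.323) / 0.001603765
t = 704.66 yr

704.66


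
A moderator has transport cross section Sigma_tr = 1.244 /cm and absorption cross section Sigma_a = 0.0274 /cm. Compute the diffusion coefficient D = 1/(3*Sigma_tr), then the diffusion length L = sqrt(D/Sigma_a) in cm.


D = 1 / (3 * Sigma_tr) = 1 / (3 * 1.244) = 0.2679528 cm
L = sqrt(D / Sigma_a)
L = sqrt(0.2679528 / 0.0274)
L = 3.1272 cm

3.1272


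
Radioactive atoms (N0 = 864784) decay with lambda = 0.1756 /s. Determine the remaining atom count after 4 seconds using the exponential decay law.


N = N0 * exp(-lambda * t)
N = 864784 * exp(-0.1756 * 4)
N = 428410

428410


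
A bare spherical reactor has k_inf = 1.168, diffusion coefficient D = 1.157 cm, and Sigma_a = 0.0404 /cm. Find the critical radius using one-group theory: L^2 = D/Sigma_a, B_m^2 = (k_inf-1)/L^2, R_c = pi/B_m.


L^2 = D / Sigma_a = 1.157 / 0.0404 = 28.63861 cm^2
B_m^2 = (k_inf - 1) / L^2 = (1.168 - 1) / 28.63861 = 0.005866206 /cm^2
For a bare sphere: B_g = pi/R, so R_c = pi / sqrt(B_m^2)
R_c = pi / sqrt(0.005866206) = 41.018 cm

41.018


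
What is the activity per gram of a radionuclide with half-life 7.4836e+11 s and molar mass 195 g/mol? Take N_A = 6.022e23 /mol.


lambda = ln(2) / t_half = ln(2) / 7.4836e+11 = 9.262216e-13 /s
SA = lambda * N_A / M
SA = 9.262216e-13 * 6.022e23 / 195
SA = 2.8604e+09 Bq/g

2.8604e+09


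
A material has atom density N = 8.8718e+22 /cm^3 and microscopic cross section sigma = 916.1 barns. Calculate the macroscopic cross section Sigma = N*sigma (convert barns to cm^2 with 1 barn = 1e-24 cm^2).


Sigma = N * sigma_barns * 1e-24
Sigma = 8.8718e+22 * 916.1 * 1e-24
Sigma = 81.275 /cm

81.275


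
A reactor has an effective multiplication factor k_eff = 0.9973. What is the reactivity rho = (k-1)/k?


rho = (k_eff - 1) / k_eff
rho = (0.9973 - 1) / 0.9973
rho = -0.0027073

-0.0027073


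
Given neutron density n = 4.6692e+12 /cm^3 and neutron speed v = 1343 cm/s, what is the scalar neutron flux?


phi = n * v
phi = 4.6692e+12 * 1343
phi = 6.2707e+15 /cm^2/s

6.2707e+15


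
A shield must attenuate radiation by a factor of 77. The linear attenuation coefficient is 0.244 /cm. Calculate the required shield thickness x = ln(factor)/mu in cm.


x = ln(factor) / mu
x = ln(77) / 0.244
x = 17.802 cm

17.802


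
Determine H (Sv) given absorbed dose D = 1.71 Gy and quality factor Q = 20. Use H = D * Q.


H = D * Q
H = 1.71 * 20
H = 34.200 Sv

34.200


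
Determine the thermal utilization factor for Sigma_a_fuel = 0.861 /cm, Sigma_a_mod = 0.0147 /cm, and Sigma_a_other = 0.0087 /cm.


f = Sigma_a_fuel / (Sigma_a_fuel + Sigma_a_mod + Sigma_a_other)
f = 0.861 / (0.861 + 0.0147 + 0.0087)
f = 0.97354

0.97354


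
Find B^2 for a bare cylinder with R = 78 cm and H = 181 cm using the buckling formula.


B^2 = (2.405/R)^2 + (pi/H)^2
B^2 = (2.405/78)^2 + (pi/181)^2
B^2 = 0.0012520 /cm^2

0.0012520


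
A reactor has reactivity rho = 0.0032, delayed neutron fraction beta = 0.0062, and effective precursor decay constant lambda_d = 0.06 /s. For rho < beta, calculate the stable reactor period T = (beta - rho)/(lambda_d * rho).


T = (beta - rho) / (lambda_d * rho)
T = (0.0062 - 0.0032) / (0.06 * 0.0032)
T = 15.625 s

15.625


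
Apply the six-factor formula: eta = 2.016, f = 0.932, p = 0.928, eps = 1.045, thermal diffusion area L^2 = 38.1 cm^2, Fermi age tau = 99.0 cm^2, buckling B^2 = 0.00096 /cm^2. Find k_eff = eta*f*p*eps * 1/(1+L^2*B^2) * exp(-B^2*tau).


k_inf = eta*f*p*eps = 2.016*0.932*0.928*1.045 = 1.822094
P_TNL = 1/(1 + L^2*B^2) = 1/(1 + 38.1*0.00096) = 0.9647146
P_FNL = exp(-B^2*tau) = exp(-0.00096*99.0) = 0.9093366
k_eff = k_inf * P_TNL * P_FNL = 1.822094 * 0.9647146 * 0.9093366
k_eff = 1.5984

1.5984


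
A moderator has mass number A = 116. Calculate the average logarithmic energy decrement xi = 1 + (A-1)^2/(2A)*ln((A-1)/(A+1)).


xi = 1 + (A-1)^2/(2A) * ln((A-1)/(A+1))
xi = 1 + (116-1)^2/(2*116) * ln((116-1)/(116 +1))
xi = 0.017143

0.017143


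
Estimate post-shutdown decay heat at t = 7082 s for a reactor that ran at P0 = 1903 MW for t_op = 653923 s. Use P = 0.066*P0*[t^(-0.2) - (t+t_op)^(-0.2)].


P/P0 = 0.066 * [t^(-0.2) - (t + t_op)^(-0.2)]
P/P0 = 0.066 * [7082^(-0.2) - (7082 + 653923)^(-0.2)]
P/P0 = 0.066 * [0.1698122 - 0.06854236] = 0.006683809
P = 1903 * 0.006683809 = 12.719 MW

12.719


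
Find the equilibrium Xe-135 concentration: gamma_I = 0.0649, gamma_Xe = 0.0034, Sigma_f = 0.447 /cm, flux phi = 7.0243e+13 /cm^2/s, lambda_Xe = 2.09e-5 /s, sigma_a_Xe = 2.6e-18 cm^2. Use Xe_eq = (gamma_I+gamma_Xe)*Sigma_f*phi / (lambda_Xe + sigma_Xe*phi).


Xe_eq = (gamma_I + gamma_Xe) * Sigma_f * phi / (lambda_Xe + sigma_Xe * phi)
Numerator = (0.0649 + 0.0034) * 0.447 * 7.0243e+13 = 2.144526e+12
Denominator = 2.09e-5 + 2.6e-18 * 7.0243e+13 = 2.035318e-04
Xe_eq = 2.144526e+12 / 2.035318e-04 = 1.0537e+16 /cm^3

1.0537e+16


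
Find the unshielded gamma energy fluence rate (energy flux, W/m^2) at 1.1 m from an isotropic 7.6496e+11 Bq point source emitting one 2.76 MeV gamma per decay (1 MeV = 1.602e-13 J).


psi = A * E * 1.602e-13 / (4*pi*r^2)
psi = 7.6496e+11 * 2.76 * 1.602e-13 / (4*pi*1.1^2)
psi = 0.022244 W/m^2

0.022244


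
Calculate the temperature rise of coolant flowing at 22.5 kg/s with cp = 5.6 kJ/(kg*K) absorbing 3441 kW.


dT = Q / (m_dot * cp)
dT = 3441 / (22.5 * 5.6)
dT = 27.310 C

27.310


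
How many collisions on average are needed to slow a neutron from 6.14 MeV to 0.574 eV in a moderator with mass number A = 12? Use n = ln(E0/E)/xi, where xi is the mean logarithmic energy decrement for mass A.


xi = 1 + (A-1)^2/(2A)*ln((A-1)/(A+1)) = 0.1577690 (for A = 12)
n = ln(E0/E) / xi
n = ln(6.14e6 / 0.574) / 0.1577690
n = ln(1.069686e+07) / 0.1577690 = 102.59

102.59


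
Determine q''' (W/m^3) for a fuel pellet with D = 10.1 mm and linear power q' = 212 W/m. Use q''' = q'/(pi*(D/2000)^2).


r = D / 2 / 1000 = 10.1 / 2 / 1000 = 0.00505 m
q''' = q' / (pi * r^2)
q''' = 212 / (pi * 0.00505^2)
q''' = 2.6461e+06 W/m^3

2.6461e+06


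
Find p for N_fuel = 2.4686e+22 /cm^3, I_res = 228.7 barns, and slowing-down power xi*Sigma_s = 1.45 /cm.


p = exp(-N * I * 1e-24 / (xi*Sigma_s))
p = exp(-2.4686e+22 * 228.7 * 1e-24 / 1.45)
p = 0.020372

0.020372


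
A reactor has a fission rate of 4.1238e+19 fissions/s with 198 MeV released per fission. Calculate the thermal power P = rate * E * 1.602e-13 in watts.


P = fission_rate * E_MeV * 1.602e-13
P = 4.1238e+19 * 198 * 1.602e-13
P = 1.3081e+09 W

1.3081e+09


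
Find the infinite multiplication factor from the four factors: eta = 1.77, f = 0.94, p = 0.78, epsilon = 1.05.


k_inf = eta * f * p * epsilon
k_inf = 1.77 * 0.94 * 0.78 * 1.05
k_inf = 1.3627

1.3627


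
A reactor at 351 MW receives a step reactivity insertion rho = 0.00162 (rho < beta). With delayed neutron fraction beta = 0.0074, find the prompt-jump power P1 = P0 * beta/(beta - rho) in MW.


P1/P0 = beta / (beta - rho)
P1/P0 = 0.0074 / (0.0074 - 0.00162) = 1.280277
P1 = 351 * 1.280277 = 449.38 MW

449.38


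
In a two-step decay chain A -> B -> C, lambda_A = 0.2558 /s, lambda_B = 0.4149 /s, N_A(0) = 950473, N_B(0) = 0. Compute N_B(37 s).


N_B(t) = lambda_A * N_A0 / (lambda_B - lambda_A) * [exp(-lambda_A*t) - exp(-lambda_B*t)]
exp(-0.2558*37) = 7.754904e-05; exp(-0.4149*37) = 2.152857e-07
N_B = 0.2558 * 950473 / (0.4149 - 0.2558) * (7.754904e-05 - 2.152857e-07)
N_B = 118.18

118.18


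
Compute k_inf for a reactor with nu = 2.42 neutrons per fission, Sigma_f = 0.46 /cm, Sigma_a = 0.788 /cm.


k_inf = nu * Sigma_f / Sigma_a
k_inf = 2.42 * 0.46 / 0.788
k_inf = 1.4127

1.4127
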